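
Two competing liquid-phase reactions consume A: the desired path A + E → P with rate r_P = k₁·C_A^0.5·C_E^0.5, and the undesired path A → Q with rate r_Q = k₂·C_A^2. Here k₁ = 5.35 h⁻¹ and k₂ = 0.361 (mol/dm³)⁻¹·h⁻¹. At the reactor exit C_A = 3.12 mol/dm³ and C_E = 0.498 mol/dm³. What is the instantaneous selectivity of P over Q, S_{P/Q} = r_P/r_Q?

1.90

S_{P/Q} = r_P/r_Q = (k₁·C_A^0.5·C_E^0.5)/(k₂·C_A^2) = (k₁/k₂)·C_A^-1.5·C_E^0.5.
= (5.35×3.120^0.5×0.4980^0.5) / (0.361×3.120^2) = 6.669/3.514 = 1.90.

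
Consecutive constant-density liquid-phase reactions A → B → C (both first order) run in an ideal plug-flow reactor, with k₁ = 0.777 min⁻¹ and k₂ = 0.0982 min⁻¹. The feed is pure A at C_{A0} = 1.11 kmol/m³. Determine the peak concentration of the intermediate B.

Evaluating C_B at τ_opt = ln(k₂/k₁)/(k₂−k₁) gives C_{B,max}/C_{A0} = (k₁/k₂)^[k₂/(k₂−k₁)].
= (0.777/0.0982)^(0.0982/(0.0982−0.777)) = (7.912)^(-0.1447) = 0.7414.
C_{B,max} = 0.7414×1.11 = 0.823 kmol/m³.

0.823 kmol/m³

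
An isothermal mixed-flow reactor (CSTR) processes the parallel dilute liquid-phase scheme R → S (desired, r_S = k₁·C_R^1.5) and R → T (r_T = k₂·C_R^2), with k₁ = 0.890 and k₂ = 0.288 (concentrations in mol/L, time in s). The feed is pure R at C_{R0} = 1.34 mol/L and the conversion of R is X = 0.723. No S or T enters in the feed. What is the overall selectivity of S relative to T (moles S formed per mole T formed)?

5.07

Exit C_R = C_{R0}(1−X) = 1.34×0.277 = 0.3712 mol/L.
A CSTR operates uniformly at the exit composition, giving r_S = 0.2013 and r_T = 0.03968 (each k·C_R^n at C_R = 0.3712).
Overall selectivity = C_S/C_T = r_Sτ/(r_Tτ) = r_S/r_T = 5.07.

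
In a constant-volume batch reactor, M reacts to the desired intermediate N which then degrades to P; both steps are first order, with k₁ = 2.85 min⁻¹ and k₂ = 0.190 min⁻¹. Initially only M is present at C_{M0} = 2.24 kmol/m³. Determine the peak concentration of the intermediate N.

1.85 kmol/m³

For a first-order series the maximum intermediate yield is C_{N,max}/C_{M0} = (k₁/k₂)^[k₂/(k₂−k₁)].
= (2.85/0.190)^(0.190/(0.190−2.85)) = (15.00)^(-0.07143) = 0.8241.
C_{N,max} = 0.8241×2.24 = 1.85 kmol/m³.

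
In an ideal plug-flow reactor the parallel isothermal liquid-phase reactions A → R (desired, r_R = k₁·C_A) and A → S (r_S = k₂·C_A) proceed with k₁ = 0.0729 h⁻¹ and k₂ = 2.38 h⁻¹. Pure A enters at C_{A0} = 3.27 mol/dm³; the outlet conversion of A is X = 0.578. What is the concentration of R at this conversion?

0.0562 mol/dm³

C_A = C_{A0}(1−X) = 1.380 mol/dm³.
Both paths are first order in A, so the instantaneous fraction to R is constant: dC_R/d(−C_A) = k₁/(k₁+k₂) = 0.02972.
C_R = 0.02972·(C_{A0}−C_A) = 0.02972×1.890 = 0.0562 mol/dm³.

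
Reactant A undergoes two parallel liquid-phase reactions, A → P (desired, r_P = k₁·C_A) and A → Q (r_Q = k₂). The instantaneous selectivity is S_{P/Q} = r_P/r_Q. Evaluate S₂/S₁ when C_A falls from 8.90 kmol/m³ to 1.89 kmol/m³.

0.212

S_{P/Q} = (k₁/k₂)·C_A, so S₂/S₁ = (C_{A,2}/C_{A,1}).
= 1.89/8.90 = 0.212.
Selectivity toward P falls as C_A falls — high-concentration operation is favoured.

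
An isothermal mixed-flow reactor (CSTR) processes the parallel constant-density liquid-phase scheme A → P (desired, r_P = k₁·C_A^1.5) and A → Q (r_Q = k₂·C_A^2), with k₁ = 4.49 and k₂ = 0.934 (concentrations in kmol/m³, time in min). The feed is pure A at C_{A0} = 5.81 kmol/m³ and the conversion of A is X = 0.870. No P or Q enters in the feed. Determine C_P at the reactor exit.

4.28 kmol/m³

Exit C_A = C_{A0}(1−X) = 5.81×0.130 = 0.7553 kmol/m³.
In a CSTR the entire volume is at exit conditions, so r_P = 4.49×0.7553^1.5 = 2.947 and r_Q = 0.934×0.7553^2 = 0.5328.
Fraction of consumed A going to P: r_P/(r_P+r_Q) = 0.8469.
C_P = 0.8469·C_{A0}·X = 0.8469×5.81×0.870 = 4.28 kmol/m³.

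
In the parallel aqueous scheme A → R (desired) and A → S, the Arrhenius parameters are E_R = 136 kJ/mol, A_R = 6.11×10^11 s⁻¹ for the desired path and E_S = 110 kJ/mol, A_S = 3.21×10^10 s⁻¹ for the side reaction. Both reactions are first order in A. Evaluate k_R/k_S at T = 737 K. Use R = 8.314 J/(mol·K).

k_R/k_S = (A_R/A_S)·exp[−(E_R−E_S)/(RT)] = (A_R/A_S)·exp[(E_S−E_R)/(RT)].
(E_S−E_R)/(RT) = (110−136)×10³/(8.314×737) = -26000/6127 = -4.243.
k_R/k_S = (6.11×10^11/3.21×10^10)·exp(-4.243) = 19.03 × 0.01436 = 0.273.
Since E_R > E_S, raising the temperature improves selectivity toward R.

0.273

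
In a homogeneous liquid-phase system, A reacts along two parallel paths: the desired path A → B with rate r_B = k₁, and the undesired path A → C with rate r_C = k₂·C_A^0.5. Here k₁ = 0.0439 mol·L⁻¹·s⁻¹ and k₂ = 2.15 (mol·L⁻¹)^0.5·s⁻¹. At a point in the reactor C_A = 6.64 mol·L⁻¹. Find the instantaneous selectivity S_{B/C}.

0.00792

S_{B/C} = r_B/r_C = (k₁)/(k₂·C_A^0.5) = (k₁/k₂)·C_A^-0.5.
= (0.0439) / (2.15×6.640^0.5) = 0.04390/5.540 = 0.00792.
The undesired path is higher order in A, so low C_A (CSTR or dilute feed) favours B.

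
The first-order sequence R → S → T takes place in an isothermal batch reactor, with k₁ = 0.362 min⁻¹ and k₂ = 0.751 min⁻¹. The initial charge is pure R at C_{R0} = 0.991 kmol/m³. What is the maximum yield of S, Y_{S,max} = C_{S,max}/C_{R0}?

0.244

Evaluating C_S at t_opt = ln(k₂/k₁)/(k₂−k₁) gives C_{S,max}/C_{R0} = (k₁/k₂)^[k₂/(k₂−k₁)].
= (0.362/0.751)^(0.751/(0.751−0.362)) = (0.4820)^(1.931) = 0.2444.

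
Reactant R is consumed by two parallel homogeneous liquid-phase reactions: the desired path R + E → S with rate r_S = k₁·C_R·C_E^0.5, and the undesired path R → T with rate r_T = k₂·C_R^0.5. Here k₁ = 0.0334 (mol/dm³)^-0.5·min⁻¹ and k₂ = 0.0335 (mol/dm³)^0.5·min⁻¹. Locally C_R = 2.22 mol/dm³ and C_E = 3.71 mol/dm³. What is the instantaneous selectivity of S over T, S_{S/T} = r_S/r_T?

S_{S/T} = r_S/r_T = (k₁·C_R·C_E^0.5)/(k₂·C_R^0.5) = (k₁/k₂)·C_R^0.5·C_E^0.5.
= (0.0334×2.220×3.710^0.5) / (0.0335×2.220^0.5) = 0.1428/0.04991 = 2.86.
Since the desired path is higher order in R, keeping C_R high (PFR or concentrated feed) favours S.

2.86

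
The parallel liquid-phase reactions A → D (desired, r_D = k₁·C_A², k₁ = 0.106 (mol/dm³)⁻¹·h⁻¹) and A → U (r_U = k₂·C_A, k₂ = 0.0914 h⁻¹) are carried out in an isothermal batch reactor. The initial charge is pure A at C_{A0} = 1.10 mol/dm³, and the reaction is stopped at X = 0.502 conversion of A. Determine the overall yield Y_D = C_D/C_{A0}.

0.243

C_A = C_{A0}(1−X) = 0.5478 mol/dm³.
Along a PFR/batch, dC_U/dC_A = −r_U/(r_D+r_U) = −k₂/(k₂+k₁·C_A).
Integrating from C_{A0} to C_A: C_U = (0.0914/0.106)·ln[(0.0914+0.106·1.10)/(0.0914+0.106·0.548)] = 0.8623·ln(0.2080/0.1495) = 0.2849 mol/dm³.
Then C_D = (C_{A0}−C_A) − C_U = 0.5522 − 0.2849 = 0.2673 mol/dm³.
Y_D = C_D/C_{A0} = 0.2673/1.10 = 0.243.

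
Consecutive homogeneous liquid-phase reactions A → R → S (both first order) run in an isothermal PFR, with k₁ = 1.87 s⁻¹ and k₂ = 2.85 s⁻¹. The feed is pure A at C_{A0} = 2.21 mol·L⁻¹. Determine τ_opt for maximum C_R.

0.430 s

The intermediate peaks when r₁ = r₂, i.e. k₁e^(−k₁τ) = k₂e^(−k₂τ), giving τ_opt = ln(k₂/k₁)/(k₂−k₁).
= ln(2.85/1.87)/(2.85−1.87) = ln(1.524)/0.9800 = 0.4214/0.9800 = 0.430 s.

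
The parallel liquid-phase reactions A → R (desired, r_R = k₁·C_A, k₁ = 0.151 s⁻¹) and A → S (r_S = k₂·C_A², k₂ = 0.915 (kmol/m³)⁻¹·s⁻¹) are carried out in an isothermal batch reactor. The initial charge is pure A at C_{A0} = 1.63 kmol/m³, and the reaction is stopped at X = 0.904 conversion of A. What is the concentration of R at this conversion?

C_A = C_{A0}(1−X) = 0.1565 kmol/m³.
Along a PFR/batch, dC_R/dC_A = −r_R/(r_R+r_S) = −k₁/(k₁+k₂·C_A).
Integrating from C_{A0} to C_A: C_R = (0.151/0.915)·ln[(0.151+0.915·1.63)/(0.151+0.915·0.156)] = 0.1650·ln(1.642/0.2942) = 0.2838 kmol/m³.

0.284 kmol/m³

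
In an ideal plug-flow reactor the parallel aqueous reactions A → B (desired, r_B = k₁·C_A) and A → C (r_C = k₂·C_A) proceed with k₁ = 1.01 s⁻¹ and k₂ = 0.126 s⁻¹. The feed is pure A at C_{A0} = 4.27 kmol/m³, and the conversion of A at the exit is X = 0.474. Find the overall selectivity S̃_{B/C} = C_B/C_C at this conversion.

8.02

C_A = C_{A0}(1−X) = 2.246 kmol/m³.
Both paths are first order in A, so the instantaneous fraction to B is constant: dC_B/d(−C_A) = k₁/(k₁+k₂) = 0.8891.
C_B = 0.8891·(C_{A0}−C_A) = 0.8891×2.024 = 1.80 kmol/m³.
C_C = (C_{A0}−C_A)−C_B = 0.2245 kmol/m³; S̃_{B/C} = 1.799/0.2245 = 8.02.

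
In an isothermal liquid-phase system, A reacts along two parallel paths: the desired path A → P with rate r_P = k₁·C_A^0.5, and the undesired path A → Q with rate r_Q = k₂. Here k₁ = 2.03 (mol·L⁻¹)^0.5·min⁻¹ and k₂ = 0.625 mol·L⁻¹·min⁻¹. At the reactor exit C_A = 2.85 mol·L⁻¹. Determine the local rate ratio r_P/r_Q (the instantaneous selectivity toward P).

5.48

S_{P/Q} = r_P/r_Q = (k₁·C_A^0.5)/(k₂) = (k₁/k₂)·C_A^0.5.
= (2.03×2.850^0.5) / (0.625) = 3.427/0.6250 = 5.48.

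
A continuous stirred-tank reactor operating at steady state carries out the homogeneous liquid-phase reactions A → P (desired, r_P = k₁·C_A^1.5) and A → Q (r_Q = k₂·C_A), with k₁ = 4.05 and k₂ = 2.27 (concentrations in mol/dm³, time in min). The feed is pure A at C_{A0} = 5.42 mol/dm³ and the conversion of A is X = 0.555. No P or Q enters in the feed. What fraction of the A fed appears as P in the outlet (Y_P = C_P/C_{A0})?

Exit C_A = C_{A0}(1−X) = 5.42×0.445 = 2.412 mol/dm³.
A CSTR operates uniformly at the exit composition, giving r_P = 15.17 and r_Q = 5.475 (each k·C_A^n at C_A = 2.412).
Fraction of consumed A going to P: r_P/(r_P+r_Q) = 0.7348.
C_P = 0.7348·C_{A0}·X = 0.7348×5.42×0.555 = 2.21 mol/dm³; Y_P = C_P/C_{A0} = 0.408.

0.408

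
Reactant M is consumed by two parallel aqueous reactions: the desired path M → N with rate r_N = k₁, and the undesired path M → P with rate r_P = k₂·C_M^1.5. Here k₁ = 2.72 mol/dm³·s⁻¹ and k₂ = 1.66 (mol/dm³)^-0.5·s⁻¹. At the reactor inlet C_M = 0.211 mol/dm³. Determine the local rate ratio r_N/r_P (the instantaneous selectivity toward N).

16.9

S_{N/P} = r_N/r_P = (k₁)/(k₂·C_M^1.5) = (k₁/k₂)·C_M^-1.5.
= (2.72) / (1.66×0.2110^1.5) = 2.720/0.1609 = 16.9.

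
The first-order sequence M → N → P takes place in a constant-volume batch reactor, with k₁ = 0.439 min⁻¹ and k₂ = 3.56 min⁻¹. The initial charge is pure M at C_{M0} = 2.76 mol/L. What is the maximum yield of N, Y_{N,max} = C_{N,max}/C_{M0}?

0.0919

For a first-order series the maximum intermediate yield is C_{N,max}/C_{M0} = (k₁/k₂)^[k₂/(k₂−k₁)].
= (0.439/3.56)^(3.56/(3.56−0.439)) = (0.1233)^(1.141) = 0.09187.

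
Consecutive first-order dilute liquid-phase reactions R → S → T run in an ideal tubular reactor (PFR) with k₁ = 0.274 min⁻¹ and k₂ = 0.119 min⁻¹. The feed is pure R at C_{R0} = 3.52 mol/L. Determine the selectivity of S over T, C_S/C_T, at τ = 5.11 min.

Solving the coupled first-order balances gives C_S(τ) = [k₁/(k₂−k₁)]·C_{R0}·(e^(−k₁τ) − e^(−k₂τ)).
e^(−k₁τ) = e^(−0.274×5.11) = e^(−1.400) = 0.2466; e^(−k₂τ) = e^(−0.6081) = 0.5444.
C_S = 0.274×3.52/(0.119−0.274) × (0.2466−0.5444) = (-6.222)×(-0.2978) = 1.853 mol/L.
C_R = C_{R0}e^(−k₁τ) = 0.8679 mol/L, so C_T = C_{R0}−C_R−C_S = 0.7989 mol/L; C_S/C_T = 2.32.

2.32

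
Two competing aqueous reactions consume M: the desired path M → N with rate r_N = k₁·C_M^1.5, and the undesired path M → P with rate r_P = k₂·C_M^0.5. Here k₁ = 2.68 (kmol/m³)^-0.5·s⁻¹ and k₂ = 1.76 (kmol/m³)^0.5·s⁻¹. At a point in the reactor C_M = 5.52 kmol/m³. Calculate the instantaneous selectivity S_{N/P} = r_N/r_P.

8.41

S_{N/P} = r_N/r_P = (k₁·C_M^1.5)/(k₂·C_M^0.5) = (k₁/k₂)·C_M.
= (2.68×5.520^1.5) / (1.76×5.520^0.5) = 34.76/4.135 = 8.41.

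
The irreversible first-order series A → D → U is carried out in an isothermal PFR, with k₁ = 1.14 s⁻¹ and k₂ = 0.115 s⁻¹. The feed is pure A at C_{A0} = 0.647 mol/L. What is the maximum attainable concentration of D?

0.500 mol/L

Evaluating C_D at τ_opt = ln(k₂/k₁)/(k₂−k₁) gives C_{D,max}/C_{A0} = (k₁/k₂)^[k₂/(k₂−k₁)].
= (1.14/0.115)^(0.115/(0.115−1.14)) = (9.913)^(-0.1122) = 0.7731.
C_{D,max} = 0.7731×0.647 = 0.500 mol/L.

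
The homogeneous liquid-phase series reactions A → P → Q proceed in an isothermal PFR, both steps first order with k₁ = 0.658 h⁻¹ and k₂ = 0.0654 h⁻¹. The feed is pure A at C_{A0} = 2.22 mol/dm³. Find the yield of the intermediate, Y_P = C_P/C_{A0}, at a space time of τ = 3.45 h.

0.771

For first-order series with pure A initially, C_P(τ) = k₁C_{A0}/(k₂−k₁)·(e^(−k₁τ) − e^(−k₂τ)).
e^(−k₁τ) = e^(−0.658×3.45) = e^(−2.270) = 0.1033; e^(−k₂τ) = e^(−0.2256) = 0.7980.
C_P = 0.658×2.22/(0.0654−0.658) × (0.1033−0.7980) = (-2.465)×(-0.6947) = 1.712 mol/dm³.
Y_P = C_P/C_{A0} = 1.712/2.22 = 0.771.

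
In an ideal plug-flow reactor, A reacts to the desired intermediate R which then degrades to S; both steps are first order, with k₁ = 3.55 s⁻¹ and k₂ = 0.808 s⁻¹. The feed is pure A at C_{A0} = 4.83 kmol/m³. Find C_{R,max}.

3.12 kmol/m³

At the optimum, C_{R,max}/C_{A0} = (k₁/k₂)^[k₂/(k₂−k₁)].
= (3.55/0.808)^(0.808/(0.808−3.55)) = (4.394)^(-0.2947) = 0.6465.
C_{R,max} = 0.6465×4.83 = 3.12 kmol/m³.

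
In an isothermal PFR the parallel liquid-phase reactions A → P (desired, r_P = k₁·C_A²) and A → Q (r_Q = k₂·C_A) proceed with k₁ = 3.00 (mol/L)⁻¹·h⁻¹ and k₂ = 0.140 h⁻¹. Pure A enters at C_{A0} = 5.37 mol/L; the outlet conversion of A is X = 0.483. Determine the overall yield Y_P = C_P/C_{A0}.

C_A = C_{A0}(1−X) = 2.776 mol/L.
Along a PFR/batch, dC_Q/dC_A = −r_Q/(r_P+r_Q) = −k₂/(k₂+k₁·C_A).
Integrating from C_{A0} to C_A: C_Q = (0.140/3.00)·ln[(0.140+3.00·5.37)/(0.140+3.00·2.78)] = 0.04667·ln(16.25/8.469) = 0.03041 mol/L.
Then C_P = (C_{A0}−C_A) − C_Q = 2.594 − 0.03041 = 2.563 mol/L.
Y_P = C_P/C_{A0} = 2.563/5.37 = 0.477.

0.477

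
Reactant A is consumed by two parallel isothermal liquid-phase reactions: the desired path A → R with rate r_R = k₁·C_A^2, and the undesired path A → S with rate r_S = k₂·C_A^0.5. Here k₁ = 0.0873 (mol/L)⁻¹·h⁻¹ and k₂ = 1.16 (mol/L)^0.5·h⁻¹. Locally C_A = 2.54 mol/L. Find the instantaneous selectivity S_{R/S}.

S_{R/S} = r_R/r_S = (k₁·C_A^2)/(k₂·C_A^0.5) = (k₁/k₂)·C_A^1.5.
= (0.0873×2.540^2) / (1.16×2.540^0.5) = 0.5632/1.849 = 0.305.
Since the desired path is higher order in A, keeping C_A high (PFR or concentrated feed) favours R.

0.305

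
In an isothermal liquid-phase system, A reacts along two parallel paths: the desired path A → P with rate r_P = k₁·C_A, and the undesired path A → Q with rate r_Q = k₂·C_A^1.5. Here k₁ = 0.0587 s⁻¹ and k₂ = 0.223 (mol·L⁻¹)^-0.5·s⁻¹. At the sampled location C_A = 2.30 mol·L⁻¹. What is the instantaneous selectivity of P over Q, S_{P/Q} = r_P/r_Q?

0.174

S_{P/Q} = r_P/r_Q = (k₁·C_A)/(k₂·C_A^1.5) = (k₁/k₂)·C_A^-0.5.
= (0.0587×2.300) / (0.223×2.300^1.5) = 0.1350/0.7779 = 0.174.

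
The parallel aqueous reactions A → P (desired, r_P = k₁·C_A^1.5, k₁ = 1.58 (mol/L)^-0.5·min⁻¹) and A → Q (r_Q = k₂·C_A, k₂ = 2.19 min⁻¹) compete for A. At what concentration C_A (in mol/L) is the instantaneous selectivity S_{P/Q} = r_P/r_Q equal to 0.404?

S_{P/Q} = (k₁/k₂)·C_A^0.5 ⇒ C_A = (S·k₂/k₁)^(2).
= (0.404×2.19/1.58)^(2) = (0.5600)^(2) = 0.314 mol/L.

0.314 mol/L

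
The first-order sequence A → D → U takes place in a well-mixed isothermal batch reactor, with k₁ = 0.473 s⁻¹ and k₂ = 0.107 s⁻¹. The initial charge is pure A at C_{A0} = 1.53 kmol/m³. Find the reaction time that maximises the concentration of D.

For first-order series the maximum of C_D occurs at t_opt = ln(k₂/k₁)/(k₂−k₁).
= ln(0.107/0.473)/(0.107−0.473) = ln(0.2262)/-0.3660 = -1.486/-0.3660 = 4.06 s.

4.06 s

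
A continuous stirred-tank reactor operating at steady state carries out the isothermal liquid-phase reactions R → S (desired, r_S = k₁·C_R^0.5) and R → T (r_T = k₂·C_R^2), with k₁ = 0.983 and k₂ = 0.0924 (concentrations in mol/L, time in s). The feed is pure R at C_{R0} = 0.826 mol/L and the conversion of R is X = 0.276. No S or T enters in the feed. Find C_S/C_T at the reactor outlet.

23.0

Exit C_R = C_{R0}(1−X) = 0.826×0.724 = 0.5980 mol/L.
In a CSTR the entire volume is at exit conditions, so r_S = 0.983×0.5980^0.5 = 0.7602 and r_T = 0.0924×0.5980^2 = 0.03305.
Overall selectivity = C_S/C_T = r_Sτ/(r_Tτ) = r_S/r_T = 23.0.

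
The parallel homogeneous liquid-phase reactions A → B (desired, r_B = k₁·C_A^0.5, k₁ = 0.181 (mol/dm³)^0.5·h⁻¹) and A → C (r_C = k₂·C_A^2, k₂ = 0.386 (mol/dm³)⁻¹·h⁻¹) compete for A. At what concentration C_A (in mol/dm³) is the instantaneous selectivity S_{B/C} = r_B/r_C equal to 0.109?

S_{B/C} = (k₁/k₂)·C_A^-1.5 ⇒ C_A = (S·k₂/k₁)^(1/(-1.5)).
= (0.109×0.386/0.181)^(-0.6667) = (0.2325)^(-0.6667) = 2.65 mol/dm³.

2.65 mol/dm³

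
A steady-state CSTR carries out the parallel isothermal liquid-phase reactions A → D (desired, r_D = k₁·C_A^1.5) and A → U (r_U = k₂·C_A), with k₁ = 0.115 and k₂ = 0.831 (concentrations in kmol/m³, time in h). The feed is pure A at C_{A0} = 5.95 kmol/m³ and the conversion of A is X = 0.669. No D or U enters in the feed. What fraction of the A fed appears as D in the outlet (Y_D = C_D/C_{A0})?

0.109

Exit C_A = C_{A0}(1−X) = 5.95×0.331 = 1.969 kmol/m³.
In a CSTR the entire volume is at exit conditions, so r_D = 0.115×1.969^1.5 = 0.3178 and r_U = 0.831×1.969 = 1.637.
Fraction of consumed A going to D: r_D/(r_D+r_U) = 0.1626.
C_D = 0.1626·C_{A0}·X = 0.1626×5.95×0.669 = 0.647 kmol/m³; Y_D = C_D/C_{A0} = 0.109.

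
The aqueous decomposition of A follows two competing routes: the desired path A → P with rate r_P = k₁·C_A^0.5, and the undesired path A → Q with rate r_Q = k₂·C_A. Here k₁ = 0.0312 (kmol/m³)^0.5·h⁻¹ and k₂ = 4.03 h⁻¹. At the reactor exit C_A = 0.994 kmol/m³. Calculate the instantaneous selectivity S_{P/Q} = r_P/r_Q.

0.00777

S_{P/Q} = r_P/r_Q = (k₁·C_A^0.5)/(k₂·C_A) = (k₁/k₂)·C_A^-0.5.
= (0.0312×0.9940^0.5) / (4.03×0.9940) = 0.03111/4.006 = 0.00777.
The undesired path is higher order in A, so low C_A (CSTR or dilute feed) favours P.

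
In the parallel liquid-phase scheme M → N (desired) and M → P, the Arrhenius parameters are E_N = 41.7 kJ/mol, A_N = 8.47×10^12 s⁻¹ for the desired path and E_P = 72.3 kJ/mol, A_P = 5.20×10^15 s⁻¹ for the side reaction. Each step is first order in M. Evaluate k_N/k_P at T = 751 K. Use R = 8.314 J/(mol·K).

0.219

k_N/k_P = (A_N/A_P)·exp[−(E_N−E_P)/(RT)] = (A_N/A_P)·exp[(E_P−E_N)/(RT)].
(E_P−E_N)/(RT) = (72.3−41.7)×10³/(8.314×751) = 30600/6244 = 4.901.
k_N/k_P = (8.47×10^12/5.20×10^15)·exp(4.901) = 0.001629 × 134.4 = 0.219.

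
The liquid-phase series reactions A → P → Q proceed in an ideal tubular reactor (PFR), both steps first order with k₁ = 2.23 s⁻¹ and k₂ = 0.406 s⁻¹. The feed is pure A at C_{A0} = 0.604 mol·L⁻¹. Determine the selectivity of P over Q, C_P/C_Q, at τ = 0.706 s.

The intermediate concentration in a first-order A→B→C sequence is C_P = k₁C_{A0}(e^(−k₁τ) − e^(−k₂τ))/(k₂−k₁).
e^(−k₁τ) = e^(−2.23×0.706) = e^(−1.574) = 0.2071; e^(−k₂τ) = e^(−0.2866) = 0.7508.
C_P = 2.23×0.604/(0.406−2.23) × (0.2071−0.7508) = (-0.7384)×(-0.5436) = 0.4015 mol·L⁻¹.
C_A = C_{A0}e^(−k₁τ) = 0.1251 mol·L⁻¹, so C_Q = C_{A0}−C_A−C_P = 0.07744 mol·L⁻¹; C_P/C_Q = 5.18.

5.18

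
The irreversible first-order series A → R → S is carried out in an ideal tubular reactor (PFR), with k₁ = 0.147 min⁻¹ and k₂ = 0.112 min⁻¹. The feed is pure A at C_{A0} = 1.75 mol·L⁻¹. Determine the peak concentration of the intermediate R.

At the optimum, C_{R,max}/C_{A0} = (k₁/k₂)^[k₂/(k₂−k₁)].
= (0.147/0.112)^(0.112/(0.112−0.147)) = (1.312)^(-3.200) = 0.4189.
C_{R,max} = 0.4189×1.75 = 0.733 mol·L⁻¹.

0.733 mol·L⁻¹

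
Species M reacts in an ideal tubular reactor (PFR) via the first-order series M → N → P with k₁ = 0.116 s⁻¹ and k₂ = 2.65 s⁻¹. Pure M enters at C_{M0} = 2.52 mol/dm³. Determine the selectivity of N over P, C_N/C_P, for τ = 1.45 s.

For first-order series with pure M initially, C_N(τ) = k₁C_{M0}/(k₂−k₁)·(e^(−k₁τ) − e^(−k₂τ)).
e^(−k₁τ) = e^(−0.116×1.45) = e^(−0.1682) = 0.8452; e^(−k₂τ) = e^(−3.842) = 0.02144.
C_N = 0.116×2.52/(2.65−0.116) × (0.8452−0.02144) = 0.1154×0.8237 = 0.09503 mol/dm³.
C_M = C_{M0}e^(−k₁τ) = 2.130 mol/dm³, so C_P = C_{M0}−C_M−C_N = 0.2951 mol/dm³; C_N/C_P = 0.322.

0.322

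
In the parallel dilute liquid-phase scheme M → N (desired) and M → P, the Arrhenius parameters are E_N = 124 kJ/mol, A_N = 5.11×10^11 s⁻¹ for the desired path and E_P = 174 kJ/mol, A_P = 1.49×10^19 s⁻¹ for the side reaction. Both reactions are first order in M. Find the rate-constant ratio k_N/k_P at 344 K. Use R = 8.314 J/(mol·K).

Since both paths have the same order in M, the concentration cancels and S_{N/P} = k_N/k_P = (A_N/A_P)·exp[(E_P−E_N)/(RT)].
(E_P−E_N)/(RT) = (174−124)×10³/(8.314×344) = 50000/2860 = 17.48.
k_N/k_P = (5.11×10^11/1.49×10^19)·exp(17.48) = 3.430×10^-8 × 3.913×10^7 = 1.34.
Since E_N < E_P, lowering the temperature improves selectivity toward N.

1.34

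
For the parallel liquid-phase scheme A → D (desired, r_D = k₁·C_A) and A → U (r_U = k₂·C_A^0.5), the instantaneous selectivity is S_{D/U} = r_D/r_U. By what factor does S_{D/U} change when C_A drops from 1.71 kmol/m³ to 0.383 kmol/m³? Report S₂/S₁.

S_{D/U} = (k₁/k₂)·C_A^0.5, so S₂/S₁ = (C_{A,2}/C_{A,1})^0.5.
= (0.383/1.71)^0.5 = (0.2240)^0.5 = 0.473.

0.473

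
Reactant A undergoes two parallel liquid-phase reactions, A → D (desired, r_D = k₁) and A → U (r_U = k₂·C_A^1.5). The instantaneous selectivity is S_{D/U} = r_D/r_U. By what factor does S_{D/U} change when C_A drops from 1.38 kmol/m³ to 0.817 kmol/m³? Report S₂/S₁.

S_{D/U} = (k₁/k₂)·C_A^-1.5, so S₂/S₁ = (C_{A,2}/C_{A,1})^-1.5.
= (0.817/1.38)^(-1.5) = (0.5920)^(-1.5) = 2.20.

2.20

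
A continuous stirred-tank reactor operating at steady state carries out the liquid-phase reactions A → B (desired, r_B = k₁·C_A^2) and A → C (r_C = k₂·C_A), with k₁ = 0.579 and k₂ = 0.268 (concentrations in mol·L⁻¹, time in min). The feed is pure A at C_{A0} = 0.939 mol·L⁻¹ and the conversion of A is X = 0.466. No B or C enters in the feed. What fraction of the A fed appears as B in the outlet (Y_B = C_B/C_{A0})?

Exit C_A = C_{A0}(1−X) = 0.939×0.534 = 0.5014 mol·L⁻¹.
In a CSTR the entire volume is at exit conditions, so r_B = 0.579×0.5014^2 = 0.1456 and r_C = 0.268×0.5014 = 0.1344.
Fraction of consumed A going to B: r_B/(r_B+r_C) = 0.5200.
C_B = 0.5200·C_{A0}·X = 0.5200×0.939×0.466 = 0.228 mol·L⁻¹; Y_B = C_B/C_{A0} = 0.242.

0.242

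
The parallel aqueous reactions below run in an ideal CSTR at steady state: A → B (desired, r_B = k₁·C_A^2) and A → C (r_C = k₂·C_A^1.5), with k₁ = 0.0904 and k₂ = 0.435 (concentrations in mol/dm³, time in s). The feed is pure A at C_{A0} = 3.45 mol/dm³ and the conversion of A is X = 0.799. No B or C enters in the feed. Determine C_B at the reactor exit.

Exit C_A = C_{A0}(1−X) = 3.45×0.201 = 0.6934 mol/dm³.
In a CSTR the entire volume is at exit conditions, so r_B = 0.0904×0.6934^2 = 0.04347 and r_C = 0.435×0.6934^1.5 = 0.2512.
Fraction of consumed A going to B: r_B/(r_B+r_C) = 0.1475.
C_B = 0.1475·C_{A0}·X = 0.1475×3.45×0.799 = 0.407 mol/dm³.

0.407 mol/dm³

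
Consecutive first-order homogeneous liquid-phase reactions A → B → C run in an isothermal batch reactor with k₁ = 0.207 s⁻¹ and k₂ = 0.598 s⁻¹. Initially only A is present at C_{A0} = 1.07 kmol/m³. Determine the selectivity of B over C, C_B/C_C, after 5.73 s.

For first-order series with pure A initially, C_B(t) = k₁C_{A0}/(k₂−k₁)·(e^(−k₁t) − e^(−k₂t)).
e^(−k₁t) = e^(−0.207×5.73) = e^(−1.186) = 0.3054; e^(−k₂t) = e^(−3.427) = 0.03250.
C_B = 0.207×1.07/(0.598−0.207) × (0.3054−0.03250) = 0.5665×0.2729 = 0.1546 kmol/m³.
C_A = C_{A0}e^(−k₁t) = 0.3268 kmol/m³, so C_C = C_{A0}−C_A−C_B = 0.5886 kmol/m³; C_B/C_C = 0.263.

0.263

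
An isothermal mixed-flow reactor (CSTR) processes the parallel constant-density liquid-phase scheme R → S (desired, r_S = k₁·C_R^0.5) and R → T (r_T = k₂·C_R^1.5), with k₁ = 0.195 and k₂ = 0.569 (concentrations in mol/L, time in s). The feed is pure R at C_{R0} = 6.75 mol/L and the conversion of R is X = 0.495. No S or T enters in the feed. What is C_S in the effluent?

Exit C_R = C_{R0}(1−X) = 6.75×0.505 = 3.409 mol/L.
In a CSTR the entire volume is at exit conditions, so r_S = 0.195×3.409^0.5 = 0.3600 and r_T = 0.569×3.409^1.5 = 3.581.
Fraction of consumed R going to S: r_S/(r_S+r_T) = 0.09135.
C_S = 0.09135·C_{R0}·X = 0.09135×6.75×0.495 = 0.305 mol/L.

0.305 mol/L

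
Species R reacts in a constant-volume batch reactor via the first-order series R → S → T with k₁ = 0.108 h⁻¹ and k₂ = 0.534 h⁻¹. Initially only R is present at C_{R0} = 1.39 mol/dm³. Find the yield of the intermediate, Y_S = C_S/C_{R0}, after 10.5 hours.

Solving the coupled first-order balances gives C_S(t) = [k₁/(k₂−k₁)]·C_{R0}·(e^(−k₁t) − e^(−k₂t)).
e^(−k₁t) = e^(−0.108×10.5) = e^(−1.134) = 0.3217; e^(−k₂t) = e^(−5.607) = 0.003672.
C_S = 0.108×1.39/(0.534−0.108) × (0.3217−0.003672) = 0.3524×0.3181 = 0.1121 mol/dm³.
Y_S = C_S/C_{R0} = 0.1121/1.39 = 0.0806.

0.0806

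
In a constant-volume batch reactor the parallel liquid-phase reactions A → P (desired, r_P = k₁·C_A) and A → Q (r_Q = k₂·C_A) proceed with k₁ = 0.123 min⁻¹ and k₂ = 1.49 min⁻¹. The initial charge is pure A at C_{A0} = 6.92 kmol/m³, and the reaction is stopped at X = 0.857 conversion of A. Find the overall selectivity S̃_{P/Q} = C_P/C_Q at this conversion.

0.0826

C_A = C_{A0}(1−X) = 0.9896 kmol/m³.
Both paths are first order in A, so the instantaneous fraction to P is constant: dC_P/d(−C_A) = k₁/(k₁+k₂) = 0.07626.
C_P = 0.07626·(C_{A0}−C_A) = 0.07626×5.930 = 0.452 kmol/m³.
C_Q = (C_{A0}−C_A)−C_P = 5.478 kmol/m³; S̃_{P/Q} = 0.4522/5.478 = 0.0826.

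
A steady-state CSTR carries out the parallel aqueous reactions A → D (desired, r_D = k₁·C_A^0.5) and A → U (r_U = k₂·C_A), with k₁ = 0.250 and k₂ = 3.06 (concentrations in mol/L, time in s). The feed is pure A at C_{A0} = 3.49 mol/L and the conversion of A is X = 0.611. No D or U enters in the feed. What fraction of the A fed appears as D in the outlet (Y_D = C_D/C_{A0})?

0.0400

Exit C_A = C_{A0}(1−X) = 3.49×0.389 = 1.358 mol/L.
In a CSTR the entire volume is at exit conditions, so r_D = 0.250×1.358^0.5 = 0.2913 and r_U = 3.06×1.358 = 4.154.
Fraction of consumed A going to D: r_D/(r_D+r_U) = 0.06552.
C_D = 0.06552·C_{A0}·X = 0.06552×3.49×0.611 = 0.140 mol/L; Y_D = C_D/C_{A0} = 0.0400.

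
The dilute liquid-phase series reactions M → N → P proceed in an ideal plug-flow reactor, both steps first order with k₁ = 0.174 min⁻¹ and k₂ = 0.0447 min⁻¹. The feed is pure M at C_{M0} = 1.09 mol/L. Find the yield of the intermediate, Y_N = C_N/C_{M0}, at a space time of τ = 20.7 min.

0.497

The intermediate concentration in a first-order A→B→C sequence is C_N = k₁C_{M0}(e^(−k₁τ) − e^(−k₂τ))/(k₂−k₁).
e^(−k₁τ) = e^(−0.174×20.7) = e^(−3.602) = 0.02727; e^(−k₂τ) = e^(−0.9253) = 0.3964.
C_N = 0.174×1.09/(0.0447−0.174) × (0.02727−0.3964) = (-1.467)×(-0.3691) = 0.5415 mol/L.
Y_N = C_N/C_{M0} = 0.5415/1.09 = 0.497.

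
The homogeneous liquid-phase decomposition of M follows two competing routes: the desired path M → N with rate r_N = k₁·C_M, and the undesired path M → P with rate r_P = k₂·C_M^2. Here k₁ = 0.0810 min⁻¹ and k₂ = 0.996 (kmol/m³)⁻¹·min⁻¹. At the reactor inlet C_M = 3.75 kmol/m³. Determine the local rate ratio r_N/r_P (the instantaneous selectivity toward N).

S_{N/P} = r_N/r_P = (k₁·C_M)/(k₂·C_M^2) = (k₁/k₂)·C_M⁻¹.
= (0.0810×3.750) / (0.996×3.750^2) = 0.3038/14.01 = 0.0217.
The undesired path is higher order in M, so low C_M (CSTR or dilute feed) favours N.

0.0217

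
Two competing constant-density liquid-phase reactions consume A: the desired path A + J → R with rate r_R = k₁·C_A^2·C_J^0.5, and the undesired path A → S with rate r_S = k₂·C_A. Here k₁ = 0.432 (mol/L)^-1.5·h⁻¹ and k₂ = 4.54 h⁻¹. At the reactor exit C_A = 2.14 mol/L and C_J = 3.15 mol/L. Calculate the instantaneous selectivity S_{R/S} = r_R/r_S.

S_{R/S} = r_R/r_S = (k₁·C_A^2·C_J^0.5)/(k₂·C_A) = (k₁/k₂)·C_A·C_J^0.5.
= (0.432×2.140^2×3.150^0.5) / (4.54×2.140) = 3.511/9.716 = 0.361.
Since the desired path is higher order in A, keeping C_A high (PFR or concentrated feed) favours R.

0.361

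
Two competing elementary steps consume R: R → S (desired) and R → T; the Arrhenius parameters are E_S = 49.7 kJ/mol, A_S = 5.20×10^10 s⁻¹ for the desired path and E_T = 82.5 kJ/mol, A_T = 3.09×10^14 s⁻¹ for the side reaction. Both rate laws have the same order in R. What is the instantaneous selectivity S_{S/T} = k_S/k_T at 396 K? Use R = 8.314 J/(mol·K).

3.57

With equal orders, S_{S/T} = k_S/k_T = (A_S/A_T)·exp[(E_T−E_S)/(RT)].
(E_T−E_S)/(RT) = (82.5−49.7)×10³/(8.314×396) = 32800/3292 = 9.963.
k_S/k_T = (5.20×10^10/3.09×10^14)·exp(9.963) = 1.683×10^-4 × 21216 = 3.57.
Since E_S < E_T, lowering the temperature improves selectivity toward S.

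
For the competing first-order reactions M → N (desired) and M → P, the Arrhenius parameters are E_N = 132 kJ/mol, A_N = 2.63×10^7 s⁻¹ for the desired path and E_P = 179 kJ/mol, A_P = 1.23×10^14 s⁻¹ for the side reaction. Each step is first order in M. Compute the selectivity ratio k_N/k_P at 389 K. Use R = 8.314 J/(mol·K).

0.438

k_N/k_P = (A_N/A_P)·exp[−(E_N−E_P)/(RT)] = (A_N/A_P)·exp[(E_P−E_N)/(RT)].
(E_P−E_N)/(RT) = (179−132)×10³/(8.314×389) = 47000/3234 = 14.53.
k_N/k_P = (2.63×10^7/1.23×10^14)·exp(14.53) = 2.138×10^-7 × 2.048×10^6 = 0.438.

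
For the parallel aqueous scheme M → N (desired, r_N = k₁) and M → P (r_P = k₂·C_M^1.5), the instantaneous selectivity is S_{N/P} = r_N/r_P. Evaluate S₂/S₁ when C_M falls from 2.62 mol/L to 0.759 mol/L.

S_{N/P} = (k₁/k₂)·C_M^-1.5, so S₂/S₁ = (C_{M,2}/C_{M,1})^-1.5.
= (0.759/2.62)^(-1.5) = (0.2897)^(-1.5) = 6.41.

6.41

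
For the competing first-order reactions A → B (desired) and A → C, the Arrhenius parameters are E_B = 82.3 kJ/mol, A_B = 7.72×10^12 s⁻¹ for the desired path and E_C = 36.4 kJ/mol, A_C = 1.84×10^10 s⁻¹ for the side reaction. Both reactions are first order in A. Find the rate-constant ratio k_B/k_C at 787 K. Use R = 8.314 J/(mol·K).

0.377

Since both paths have the same order in A, the concentration cancels and S_{B/C} = k_B/k_C = (A_B/A_C)·exp[(E_C−E_B)/(RT)].
(E_C−E_B)/(RT) = (36.4−82.3)×10³/(8.314×787) = -45900/6543 = -7.015.
k_B/k_C = (7.72×10^12/1.84×10^10)·exp(-7.015) = 419.6 × 8.983×10^-4 = 0.377.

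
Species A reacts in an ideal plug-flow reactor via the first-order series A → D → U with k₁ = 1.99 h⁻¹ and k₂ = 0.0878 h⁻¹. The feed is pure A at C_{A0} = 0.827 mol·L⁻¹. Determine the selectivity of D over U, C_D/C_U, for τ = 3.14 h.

3.84

Solving the coupled first-order balances gives C_D(τ) = [k₁/(k₂−k₁)]·C_{A0}·(e^(−k₁τ) − e^(−k₂τ)).
e^(−k₁τ) = e^(−1.99×3.14) = e^(−6.249) = 0.001933; e^(−k₂τ) = e^(−0.2757) = 0.7590.
C_D = 1.99×0.827/(0.0878−1.99) × (0.001933−0.7590) = (-0.8652)×(-0.7571) = 0.6550 mol·L⁻¹.
C_A = C_{A0}e^(−k₁τ) = 0.001599 mol·L⁻¹, so C_U = C_{A0}−C_A−C_D = 0.1704 mol·L⁻¹; C_D/C_U = 3.84.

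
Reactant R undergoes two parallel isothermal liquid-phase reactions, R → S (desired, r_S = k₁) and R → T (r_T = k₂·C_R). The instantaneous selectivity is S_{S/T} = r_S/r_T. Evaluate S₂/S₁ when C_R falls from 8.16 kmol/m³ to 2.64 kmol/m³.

3.09

S_{S/T} = (k₁/k₂)·C_R⁻¹, so S₂/S₁ = (C_{R,2}/C_{R,1})⁻¹.
= 8.16/2.64 = 3.09.
Selectivity toward S rises as C_R falls — low-concentration operation is favoured.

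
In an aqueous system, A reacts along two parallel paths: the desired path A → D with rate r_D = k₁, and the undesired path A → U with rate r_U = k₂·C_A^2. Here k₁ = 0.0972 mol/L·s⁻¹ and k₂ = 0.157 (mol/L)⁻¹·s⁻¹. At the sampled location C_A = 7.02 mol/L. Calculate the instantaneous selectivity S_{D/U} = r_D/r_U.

S_{D/U} = r_D/r_U = (k₁)/(k₂·C_A^2) = (k₁/k₂)·C_A^-2.
= (0.0972) / (0.157×7.020^2) = 0.09720/7.737 = 0.0126.
The undesired path is higher order in A, so low C_A (CSTR or dilute feed) favours D.

0.0126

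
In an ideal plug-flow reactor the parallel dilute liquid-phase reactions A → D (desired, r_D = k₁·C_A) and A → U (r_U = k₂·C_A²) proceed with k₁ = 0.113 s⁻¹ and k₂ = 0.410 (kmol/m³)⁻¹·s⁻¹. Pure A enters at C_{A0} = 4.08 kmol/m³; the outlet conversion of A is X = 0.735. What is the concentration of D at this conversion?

0.321 kmol/m³

C_A = C_{A0}(1−X) = 1.081 kmol/m³.
Along a PFR/batch, dC_D/dC_A = −r_D/(r_D+r_U) = −k₁/(k₁+k₂·C_A).
Integrating from C_{A0} to C_A: C_D = (0.113/0.410)·ln[(0.113+0.410·4.08)/(0.113+0.410·1.08)] = 0.2756·ln(1.786/0.5563) = 0.3215 kmol/m³.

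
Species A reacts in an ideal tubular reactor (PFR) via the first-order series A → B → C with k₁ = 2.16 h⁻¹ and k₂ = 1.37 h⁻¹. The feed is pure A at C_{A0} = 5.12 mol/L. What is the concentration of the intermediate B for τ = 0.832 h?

The intermediate concentration in a first-order A→B→C sequence is C_B = k₁C_{A0}(e^(−k₁τ) − e^(−k₂τ))/(k₂−k₁).
e^(−k₁τ) = e^(−2.16×0.832) = e^(−1.797) = 0.1658; e^(−k₂τ) = e^(−1.140) = 0.3199.
C_B = 2.16×5.12/(1.37−2.16) × (0.1658−0.3199) = (-14.00)×(-0.1541) = 2.157 mol/L.

2.16 mol/L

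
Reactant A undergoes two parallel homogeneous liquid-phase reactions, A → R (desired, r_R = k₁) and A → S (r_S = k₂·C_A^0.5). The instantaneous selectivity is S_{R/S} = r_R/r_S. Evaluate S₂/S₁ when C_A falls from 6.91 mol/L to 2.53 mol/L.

S_{R/S} = (k₁/k₂)·C_A^-0.5, so S₂/S₁ = (C_{A,2}/C_{A,1})^-0.5.
= (2.53/6.91)^(-0.5) = (0.3661)^(-0.5) = 1.65.
Selectivity toward R rises as C_A falls — low-concentration operation is favoured.

1.65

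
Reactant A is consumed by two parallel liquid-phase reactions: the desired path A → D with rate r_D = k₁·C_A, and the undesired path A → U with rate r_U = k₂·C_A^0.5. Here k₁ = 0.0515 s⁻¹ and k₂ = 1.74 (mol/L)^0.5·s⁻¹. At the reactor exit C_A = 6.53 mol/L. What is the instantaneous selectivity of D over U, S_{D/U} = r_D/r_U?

S_{D/U} = r_D/r_U = (k₁·C_A)/(k₂·C_A^0.5) = (k₁/k₂)·C_A^0.5.
= (0.0515×6.530) / (1.74×6.530^0.5) = 0.3363/4.446 = 0.0756.
Since the desired path is higher order in A, keeping C_A high (PFR or concentrated feed) favours D.

0.0756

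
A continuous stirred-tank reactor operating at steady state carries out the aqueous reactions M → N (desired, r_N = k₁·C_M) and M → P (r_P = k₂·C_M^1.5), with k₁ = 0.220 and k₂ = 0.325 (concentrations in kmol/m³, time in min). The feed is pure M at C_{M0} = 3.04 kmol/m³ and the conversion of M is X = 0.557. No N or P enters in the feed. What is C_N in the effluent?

0.624 kmol/m³

Exit C_M = C_{M0}(1−X) = 3.04×0.443 = 1.347 kmol/m³.
A CSTR operates uniformly at the exit composition, giving r_N = 0.2963 and r_P = 0.5079 (each k·C_M^n at C_M = 1.347).
Fraction of consumed M going to N: r_N/(r_N+r_P) = 0.3684.
C_N = 0.3684·C_{M0}·X = 0.3684×3.04×0.557 = 0.624 kmol/m³.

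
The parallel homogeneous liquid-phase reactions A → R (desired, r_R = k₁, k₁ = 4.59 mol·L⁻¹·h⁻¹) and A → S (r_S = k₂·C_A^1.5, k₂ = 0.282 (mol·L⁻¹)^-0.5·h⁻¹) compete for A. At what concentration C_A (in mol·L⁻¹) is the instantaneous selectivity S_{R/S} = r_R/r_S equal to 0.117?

26.8 mol·L⁻¹

S_{R/S} = (k₁/k₂)·C_A^-1.5 ⇒ C_A = (S·k₂/k₁)^(1/(-1.5)).
= (0.117×0.282/4.59)^(-0.6667) = (0.007188)^(-0.6667) = 26.8 mol·L⁻¹.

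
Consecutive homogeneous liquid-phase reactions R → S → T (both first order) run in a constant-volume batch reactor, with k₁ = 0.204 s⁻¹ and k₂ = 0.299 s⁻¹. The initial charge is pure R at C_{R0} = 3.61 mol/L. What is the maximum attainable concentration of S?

Evaluating C_S at t_opt = ln(k₂/k₁)/(k₂−k₁) gives C_{S,max}/C_{R0} = (k₁/k₂)^[k₂/(k₂−k₁)].
= (0.204/0.299)^(0.299/(0.299−0.204)) = (0.6823)^(3.147) = 0.3002.
C_{S,max} = 0.3002×3.61 = 1.08 mol/L.

1.08 mol/L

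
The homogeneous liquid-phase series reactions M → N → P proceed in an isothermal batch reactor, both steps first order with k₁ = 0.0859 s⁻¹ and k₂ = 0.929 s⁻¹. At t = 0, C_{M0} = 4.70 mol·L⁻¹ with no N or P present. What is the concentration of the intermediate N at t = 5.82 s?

0.288 mol·L⁻¹

Solving the coupled first-order balances gives C_N(t) = [k₁/(k₂−k₁)]·C_{M0}·(e^(−k₁t) − e^(−k₂t)).
e^(−k₁t) = e^(−0.0859×5.82) = e^(−0.4999) = 0.6066; e^(−k₂t) = e^(−5.407) = 0.004486.
C_N = 0.0859×4.70/(0.929−0.0859) × (0.6066−0.004486) = 0.4789×0.6021 = 0.2883 mol·L⁻¹.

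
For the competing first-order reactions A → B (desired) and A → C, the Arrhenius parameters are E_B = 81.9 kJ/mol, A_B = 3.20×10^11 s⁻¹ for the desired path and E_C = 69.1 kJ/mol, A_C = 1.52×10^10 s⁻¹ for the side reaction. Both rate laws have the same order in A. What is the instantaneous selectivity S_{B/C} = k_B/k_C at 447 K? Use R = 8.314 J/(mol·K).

k_B/k_C = (A_B/A_C)·exp[−(E_B−E_C)/(RT)] = (A_B/A_C)·exp[(E_C−E_B)/(RT)].
(E_C−E_B)/(RT) = (69.1−81.9)×10³/(8.314×447) = -12800/3716 = -3.444.
k_B/k_C = (3.20×10^11/1.52×10^10)·exp(-3.444) = 21.05 × 0.03193 = 0.672.

0.672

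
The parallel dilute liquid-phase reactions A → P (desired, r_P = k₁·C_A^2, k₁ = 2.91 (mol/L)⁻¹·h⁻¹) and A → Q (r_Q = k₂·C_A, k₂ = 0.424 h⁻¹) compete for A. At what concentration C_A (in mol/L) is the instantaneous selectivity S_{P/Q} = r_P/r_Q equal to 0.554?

0.0807 mol/L

S_{P/Q} = (k₁/k₂)·C_A ⇒ C_A = S·k₂/k₁.
= 0.554×0.424/2.91 = 0.0807 mol/L.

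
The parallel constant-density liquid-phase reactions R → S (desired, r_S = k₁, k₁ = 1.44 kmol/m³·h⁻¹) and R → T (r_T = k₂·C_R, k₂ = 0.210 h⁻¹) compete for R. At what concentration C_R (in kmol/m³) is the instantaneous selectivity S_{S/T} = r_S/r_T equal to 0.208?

33.0 kmol/m³

S_{S/T} = (k₁/k₂)·C_R⁻¹ ⇒ C_R = (S·k₂/k₁)^(-1).
= (0.208×0.210/1.44)^(-1) = (0.03033)^(-1) = 33.0 kmol/m³.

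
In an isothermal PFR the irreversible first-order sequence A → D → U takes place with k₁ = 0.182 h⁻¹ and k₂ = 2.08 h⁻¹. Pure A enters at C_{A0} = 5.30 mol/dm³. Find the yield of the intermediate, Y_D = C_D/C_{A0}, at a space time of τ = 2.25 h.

For first-order series with pure A initially, C_D(τ) = k₁C_{A0}/(k₂−k₁)·(e^(−k₁τ) − e^(−k₂τ)).
e^(−k₁τ) = e^(−0.182×2.25) = e^(−0.4095) = 0.6640; e^(−k₂τ) = e^(−4.680) = 0.009279.
C_D = 0.182×5.30/(2.08−0.182) × (0.6640−0.009279) = 0.5082×0.6547 = 0.3327 mol/dm³.
Y_D = C_D/C_{A0} = 0.3327/5.30 = 0.0628.

0.0628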